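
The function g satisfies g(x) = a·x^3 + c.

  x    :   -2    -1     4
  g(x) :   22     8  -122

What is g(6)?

From g(-2) = 22 and g(-1) = 8: -8a + c = 22 and -1a + c = 8.
Subtracting: 7a = -14, so a = -2; then c = 22 − (-2)·(-8) = 6.
So g(x) = -2x³ + 6, and g(6) = -426.

-426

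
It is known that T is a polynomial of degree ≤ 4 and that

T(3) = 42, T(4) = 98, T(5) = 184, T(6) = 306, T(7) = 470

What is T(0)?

-6

First differences: 56, 86, 122, 164. Second differences: 30, 36, 42. Third differences: 6, 6.
Level-3 differences are constant, so T has degree 3.
Fitting a degree-3 polynomial gives T(k) = k³ + 3k² - 2k - 6.
The constant term is T(0) = -6.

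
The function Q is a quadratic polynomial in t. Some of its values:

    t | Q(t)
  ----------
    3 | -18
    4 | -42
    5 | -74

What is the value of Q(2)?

-2

Write Q(t) = at² + bt + c; the 3 given values yield a linear system in the 3 coefficients.
Solving, Q(t) = -4t² + 4t + 6.
Then Q(2) = -2.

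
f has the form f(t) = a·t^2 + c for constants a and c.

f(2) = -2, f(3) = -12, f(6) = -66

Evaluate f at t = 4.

-26

From f(2) = -2 and f(3) = -12: 4a + c = -2 and 9a + c = -12.
Subtracting: 5a = -10, so a = -2; then c = -2 − (-2)·4 = 6.
So f(t) = -2t² + 6, and f(4) = -26.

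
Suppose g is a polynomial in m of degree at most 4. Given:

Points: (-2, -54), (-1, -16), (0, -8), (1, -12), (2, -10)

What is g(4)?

84

Write g(m) = am^4 + bm³ + cm² + dm + e; the 5 given values yield a linear system in the 5 coefficients.
Solving, the leading coefficient vanishes, and g(m) = 3m³ - 6m² - m - 8.
Then g(4) = 84.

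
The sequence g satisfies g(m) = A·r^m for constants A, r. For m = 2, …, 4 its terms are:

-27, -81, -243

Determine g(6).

-2187

Consecutive ratio: -81/(-27) = 3, and -243/(-81) = 3, so r = 3.
Then A·3^2 = -27 gives A = -3, and g(m) = -3·3^m.
g(6) = -3·3^6 = -2187.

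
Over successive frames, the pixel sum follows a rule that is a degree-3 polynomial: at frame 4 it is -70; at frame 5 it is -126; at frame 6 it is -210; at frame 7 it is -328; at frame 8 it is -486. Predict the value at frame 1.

-10

Write the value at n as P(n).
First differences: -56, -84, -118, -158. Second differences: -28, -34, -40. Third differences: -6, -6.
Level-3 differences are constant, so P has degree 3.
Fitting a degree-3 polynomial gives P(n) = -n³ + n² - 4n - 6.
Then P(1) = -10.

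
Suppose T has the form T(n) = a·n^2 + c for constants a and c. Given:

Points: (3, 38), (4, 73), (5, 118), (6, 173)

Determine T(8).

313

From T(3) = 38 and T(4) = 73: 9a + c = 38 and 16a + c = 73.
Subtracting: 7a = 35, so a = 5; then c = 38 − 5·9 = -7.
So T(n) = 5n² − 7, and T(8) = 313.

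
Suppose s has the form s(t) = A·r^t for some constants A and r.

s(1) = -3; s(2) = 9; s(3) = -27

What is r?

-3

Consecutive ratio: 9/(-3) = -3, and -27/9 = -3, so r = -3.
Then A·(-3)^1 = -3 gives A = 1, and s(t) = 1·(-3)^t.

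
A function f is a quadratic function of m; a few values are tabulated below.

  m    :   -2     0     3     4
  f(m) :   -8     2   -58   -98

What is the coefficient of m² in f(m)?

Write f(m) = am² + bm + c; the 4 given values yield a linear system in the 3 coefficients.
Solving, f(m) = -5m² - 5m + 2.
The coefficient of m² is -5.

-5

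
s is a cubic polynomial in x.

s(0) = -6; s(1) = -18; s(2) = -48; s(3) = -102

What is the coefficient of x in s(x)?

-5

Write s(x) = ax³ + bx² + cx + d; the 4 given values yield a linear system in the 4 coefficients.
Solving, s(x) = -x³ - 6x² - 5x - 6.
The coefficient of x is -5.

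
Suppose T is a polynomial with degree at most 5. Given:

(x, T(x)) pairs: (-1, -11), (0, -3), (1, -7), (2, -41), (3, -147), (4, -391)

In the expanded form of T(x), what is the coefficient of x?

Write T(x) = ax^5 + bx^4 + cx³ + dx² + ex + p; the 6 given values yield a linear system in the 6 coefficients.
Solving, the leading coefficient vanishes, and T(x) = -x^4 - x³ - 5x² + 3x - 3.
The coefficient of x is 3.

3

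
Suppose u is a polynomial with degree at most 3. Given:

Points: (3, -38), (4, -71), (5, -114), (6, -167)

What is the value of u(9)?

Write u(m) = am³ + bm² + cm + d; the 4 given values yield a linear system in the 4 coefficients.
Solving, the leading coefficient vanishes, and u(m) = -5m² + 2m + 1.
Then u(9) = -386.

-386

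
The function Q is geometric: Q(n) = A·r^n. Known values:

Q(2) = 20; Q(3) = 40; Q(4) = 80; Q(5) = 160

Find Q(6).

Consecutive ratio: 40/20 = 2, and 80/40 = 2, so r = 2.
Then A·2^2 = 20 gives A = 5, and Q(n) = 5·2^n.
Q(6) = 5·2^6 = 320.

320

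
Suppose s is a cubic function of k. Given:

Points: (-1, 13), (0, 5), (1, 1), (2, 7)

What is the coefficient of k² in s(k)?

2

Write s(k) = ak³ + bk² + ck + d; the 4 given values yield a linear system in the 4 coefficients.
Solving, s(k) = k³ + 2k² - 7k + 5.
The coefficient of k² is 2.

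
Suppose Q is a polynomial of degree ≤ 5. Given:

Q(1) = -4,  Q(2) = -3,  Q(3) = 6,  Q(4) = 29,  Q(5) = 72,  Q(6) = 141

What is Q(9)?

Write Q(n) = an^5 + bn^4 + cn³ + dn² + en + p; the 6 given values yield a linear system in the 6 coefficients.
Solving, the top 2 coefficients vanish, and Q(n) = n³ - 2n² - 3.
Then Q(9) = 564.

564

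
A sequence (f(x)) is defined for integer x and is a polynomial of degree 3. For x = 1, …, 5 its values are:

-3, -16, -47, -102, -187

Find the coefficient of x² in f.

-3

First differences: -13, -31, -55, -85. Second differences: -18, -24, -30. Third differences: -6, -6.
Level-3 differences are constant, so f has degree 3.
Fitting a degree-3 polynomial gives f(x) = -x³ - 3x² + 3x - 2.
The coefficient of x² is -3.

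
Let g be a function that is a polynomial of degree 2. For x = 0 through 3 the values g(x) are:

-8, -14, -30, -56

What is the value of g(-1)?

-12

Write g(x) = ax² + bx + c; the 4 given values yield a linear system in the 3 coefficients.
Solving, g(x) = -5x² - x - 8.
Then g(-1) = -12.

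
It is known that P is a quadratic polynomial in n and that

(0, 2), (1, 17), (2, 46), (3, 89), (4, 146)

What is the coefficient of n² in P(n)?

First differences: 15, 29, 43, 57. Second differences: 14, 14, 14.
Level-2 differences are constant, so P has degree 2.
Fitting a degree-2 polynomial gives P(n) = 7n² + 8n + 2.
The coefficient of n² is 7.

7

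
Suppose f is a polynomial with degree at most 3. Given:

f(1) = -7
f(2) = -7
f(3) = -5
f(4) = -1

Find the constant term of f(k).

-5

First differences: 0, 2, 4. Second differences: 2, 2.
Level-2 differences are constant, so f has degree 2.
Fitting a degree-2 polynomial gives f(k) = k² - 3k - 5.
The constant term is f(0) = -5.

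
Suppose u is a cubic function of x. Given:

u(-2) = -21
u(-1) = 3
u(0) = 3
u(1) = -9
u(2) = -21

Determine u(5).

First differences: 24, 0, -12, -12. Second differences: -24, -12, 0. Third differences: 12, 12.
Level-3 differences are constant, so u has degree 3.
Fitting a degree-3 polynomial gives u(x) = 2x³ - 6x² - 8x + 3.
Then u(5) = 63.

63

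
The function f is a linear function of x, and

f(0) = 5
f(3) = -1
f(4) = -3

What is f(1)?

3

Write f(x) = ax + b; the 3 given values yield a linear system in the 2 coefficients.
Solving, f(x) = -2x + 5.
Then f(1) = 3.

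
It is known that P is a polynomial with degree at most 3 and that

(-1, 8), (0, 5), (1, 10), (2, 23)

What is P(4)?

First differences: -3, 5, 13. Second differences: 8, 8.
Level-2 differences are constant, so P has degree 2.
Fitting a degree-2 polynomial gives P(n) = 4n² + n + 5.
Then P(4) = 73.

73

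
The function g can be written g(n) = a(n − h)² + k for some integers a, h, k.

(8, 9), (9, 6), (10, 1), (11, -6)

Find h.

First differences -3, -5, -7; second difference -2 = 2a, so a = -1.
Expanding, the n-coefficient is −2ah = 2h; matching it to the data gives h = 7, and then k = 10.
So g(n) = -1(n − 7)² + 10.
Hence h = 7.

7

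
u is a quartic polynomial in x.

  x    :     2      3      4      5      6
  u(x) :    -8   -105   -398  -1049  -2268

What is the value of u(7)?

-4313

Write u(x) = ax^4 + bx³ + cx² + dx + e; the 5 given values yield a linear system in the 5 coefficients.
Solving, u(x) = -2x^4 + x³ + 3x² - x + 6.
Then u(7) = -4313.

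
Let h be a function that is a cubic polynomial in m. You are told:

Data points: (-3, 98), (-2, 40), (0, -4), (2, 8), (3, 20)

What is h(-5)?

Write h(m) = am³ + bm² + cm + d; the 5 given values yield a linear system in the 4 coefficients.
Solving, h(m) = -m³ + 7m² - 4m - 4.
Then h(-5) = 316.

316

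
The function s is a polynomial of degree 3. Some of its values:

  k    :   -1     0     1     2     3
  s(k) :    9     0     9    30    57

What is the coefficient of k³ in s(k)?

-1

Write s(k) = ak³ + bk² + ck + d; the 5 given values yield a linear system in the 4 coefficients.
Solving, s(k) = -k³ + 9k² + k.
The coefficient of k³ is -1.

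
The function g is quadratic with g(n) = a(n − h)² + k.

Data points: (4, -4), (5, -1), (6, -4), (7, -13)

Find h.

First differences 3, -3, -9; second difference -6 = 2a, so a = -3.
Expanding, the n-coefficient is −2ah = 6h; matching it to the data gives h = 5, and then k = -1.
So g(n) = -3(n − 5)² − 1.
Hence h = 5.

5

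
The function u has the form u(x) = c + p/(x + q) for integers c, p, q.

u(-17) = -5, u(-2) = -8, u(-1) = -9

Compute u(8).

0

(u(x) − c)(x + q) = p for each data point; the three points give a linear system in c and q, then p follows.
Solving: c = -4, q = -3, p = 20, so u(x) = -4 + 20/(x − 3).
Then u(8) = -4 + 20/5 = 0.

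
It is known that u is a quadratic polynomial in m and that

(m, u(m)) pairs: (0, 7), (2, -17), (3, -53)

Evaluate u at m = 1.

Write u(m) = am² + bm + c; the 3 given values yield a linear system in the 3 coefficients.
Solving, u(m) = -8m² + 4m + 7.
Then u(1) = 3.

3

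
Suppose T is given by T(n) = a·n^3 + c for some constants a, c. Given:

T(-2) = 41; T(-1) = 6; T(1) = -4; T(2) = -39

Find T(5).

-624

From T(-2) = 41 and T(-1) = 6: -8a + c = 41 and -1a + c = 6.
Subtracting: 7a = -35, so a = -5; then c = 41 − (-5)·(-8) = 1.
So T(n) = -5n³ + 1, and T(5) = -624.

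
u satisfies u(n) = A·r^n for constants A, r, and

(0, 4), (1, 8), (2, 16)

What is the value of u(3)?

Consecutive ratio: 8/4 = 2, and 16/8 = 2, so r = 2.
Then A·2^0 = 4 gives A = 4, and u(n) = 4·2^n.
u(3) = 4·2^3 = 32.

32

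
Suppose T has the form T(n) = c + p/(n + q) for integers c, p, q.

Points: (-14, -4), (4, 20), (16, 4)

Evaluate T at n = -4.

(T(n) − c)(n + q) = p for each data point; the three points give a linear system in c and q, then p follows.
Solving: c = 0, q = -1, p = 60, so T(n) = 60/(n − 1).
Then T(-4) = 0 + 60/(-5) = -12.

-12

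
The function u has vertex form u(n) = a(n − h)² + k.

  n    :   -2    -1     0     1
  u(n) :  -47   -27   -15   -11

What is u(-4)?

First differences 20, 12, 4; second difference -8 = 2a, so a = -4.
Expanding, the n-coefficient is −2ah = 8h; matching it to the data gives h = 1, and then k = -11.
So u(n) = -4(n − 1)² − 11.
u(-4) = -4·(-5)² − 11 = -111.

-111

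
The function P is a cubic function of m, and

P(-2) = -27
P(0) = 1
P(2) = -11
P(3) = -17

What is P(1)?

-3

Write P(m) = am³ + bm² + cm + d; the 4 given values yield a linear system in the 4 coefficients.
Solving, P(m) = m³ - 5m² + 1.
Then P(1) = -3.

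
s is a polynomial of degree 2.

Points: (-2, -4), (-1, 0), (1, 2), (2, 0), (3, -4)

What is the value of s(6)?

Write s(t) = at² + bt + c; the 5 given values yield a linear system in the 3 coefficients.
Solving, s(t) = -t² + t + 2.
Then s(6) = -28.

-28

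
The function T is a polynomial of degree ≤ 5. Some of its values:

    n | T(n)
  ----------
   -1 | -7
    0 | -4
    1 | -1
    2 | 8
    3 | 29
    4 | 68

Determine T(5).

131

Write T(n) = an^5 + bn^4 + cn³ + dn² + en + p; the 6 given values yield a linear system in the 6 coefficients.
Solving, the top 2 coefficients vanish, and T(n) = n³ + 2n - 4.
Then T(5) = 131.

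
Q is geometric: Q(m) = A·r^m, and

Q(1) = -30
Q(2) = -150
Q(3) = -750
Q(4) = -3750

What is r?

5

Consecutive ratio: -150/(-30) = 5, and -750/(-150) = 5, so r = 5.
Then A·5^1 = -30 gives A = -6, and Q(m) = -6·5^m.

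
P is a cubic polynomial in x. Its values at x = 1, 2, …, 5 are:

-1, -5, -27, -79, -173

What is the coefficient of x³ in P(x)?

-2

First differences: -4, -22, -52, -94. Second differences: -18, -30, -42. Third differences: -12, -12.
Level-3 differences are constant, so P has degree 3.
Fitting a degree-3 polynomial gives P(x) = -2x³ + 3x² + x - 3.
The coefficient of x³ is -2.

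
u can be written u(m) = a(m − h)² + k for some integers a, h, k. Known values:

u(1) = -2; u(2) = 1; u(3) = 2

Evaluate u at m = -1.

-14

First differences 3, 1; second difference -2 = 2a, so a = -1.
Expanding, the m-coefficient is −2ah = 2h; matching it to the data gives h = 3, and then k = 2.
So u(m) = -1(m − 3)² + 2.
u(-1) = -1·(-4)² + 2 = -14.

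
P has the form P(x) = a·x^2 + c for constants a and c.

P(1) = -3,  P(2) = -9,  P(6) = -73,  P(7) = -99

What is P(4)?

-33

From P(1) = -3 and P(2) = -9: 1a + c = -3 and 4a + c = -9.
Subtracting: 3a = -6, so a = -2; then c = -3 − (-2)·1 = -1.
So P(x) = -2x² − 1, and P(4) = -33.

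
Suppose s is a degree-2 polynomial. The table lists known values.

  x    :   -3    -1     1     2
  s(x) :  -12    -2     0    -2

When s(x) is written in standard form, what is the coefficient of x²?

-1

Write s(x) = ax² + bx + c; the 4 given values yield a linear system in the 3 coefficients.
Solving, s(x) = -x² + x.
The coefficient of x² is -1.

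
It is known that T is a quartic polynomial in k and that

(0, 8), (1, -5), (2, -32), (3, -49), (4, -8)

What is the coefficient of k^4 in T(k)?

Write T(k) = ak^4 + bk³ + ck² + dk + e; the 5 given values yield a linear system in the 5 coefficients.
Solving, T(k) = k^4 - 2k³ - 8k² - 4k + 8.
The coefficient of k^4 is 1.

1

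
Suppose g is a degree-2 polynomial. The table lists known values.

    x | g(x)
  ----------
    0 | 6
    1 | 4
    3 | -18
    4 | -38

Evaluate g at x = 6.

-96

Write g(x) = ax² + bx + c; the 4 given values yield a linear system in the 3 coefficients.
Solving, g(x) = -3x² + x + 6.
Then g(6) = -96.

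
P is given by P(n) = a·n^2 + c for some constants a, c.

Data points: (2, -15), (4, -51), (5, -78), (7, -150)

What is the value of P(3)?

-30

From P(2) = -15 and P(4) = -51: 4a + c = -15 and 16a + c = -51.
Subtracting: 12a = -36, so a = -3; then c = -15 − (-3)·4 = -3.
So P(n) = -3n² − 3, and P(3) = -30.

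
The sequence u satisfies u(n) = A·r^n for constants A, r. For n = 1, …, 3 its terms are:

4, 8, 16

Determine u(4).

Consecutive ratio: 8/4 = 2, and 16/8 = 2, so r = 2.
Then A·2^1 = 4 gives A = 2, and u(n) = 2·2^n.
u(4) = 2·2^4 = 32.

32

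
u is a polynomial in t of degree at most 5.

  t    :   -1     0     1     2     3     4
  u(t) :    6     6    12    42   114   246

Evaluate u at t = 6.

First differences: 0, 6, 30, 72, 132. Second differences: 6, 24, 42, 60. Third differences: 18, 18, 18.
Level-3 differences are constant, so u has degree 3.
Fitting a degree-3 polynomial gives u(t) = 3t³ + 3t² + 6.
Then u(6) = 762.

762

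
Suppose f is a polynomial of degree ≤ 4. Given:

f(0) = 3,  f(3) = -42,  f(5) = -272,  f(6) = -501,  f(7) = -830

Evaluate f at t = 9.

-1860

Write f(t) = at^4 + bt³ + ct² + dt + e; the 5 given values yield a linear system in the 5 coefficients.
Solving, the leading coefficient vanishes, and f(t) = -3t³ + 4t² + 3.
Then f(9) = -1860.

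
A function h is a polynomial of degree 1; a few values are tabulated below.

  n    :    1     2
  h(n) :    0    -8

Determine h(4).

-24

Write h(n) = an + b; the 2 given values yield a linear system in the 2 coefficients.
Solving, h(n) = -8n + 8.
Then h(4) = -24.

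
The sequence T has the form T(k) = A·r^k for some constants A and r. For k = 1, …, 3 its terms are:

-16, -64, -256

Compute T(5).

-4096

Consecutive ratio: -64/(-16) = 4, and -256/(-64) = 4, so r = 4.
Then A·4^1 = -16 gives A = -4, and T(k) = -4·4^k.
T(5) = -4·4^5 = -4096.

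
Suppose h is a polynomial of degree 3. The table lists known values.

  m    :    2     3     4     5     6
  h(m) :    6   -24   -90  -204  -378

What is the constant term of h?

6

Write h(m) = am³ + bm² + cm + d; the 5 given values yield a linear system in the 4 coefficients.
Solving, h(m) = -2m³ + 8m + 6.
The constant term is h(0) = 6.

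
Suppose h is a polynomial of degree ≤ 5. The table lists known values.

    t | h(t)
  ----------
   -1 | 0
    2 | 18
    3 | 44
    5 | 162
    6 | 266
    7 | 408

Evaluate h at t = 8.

594

Write h(t) = at^5 + bt^4 + ct³ + dt² + et + p; the 6 given values yield a linear system in the 6 coefficients.
Solving, the top 2 coefficients vanish, and h(t) = t³ + t² + 2t + 2.
Then h(8) = 594.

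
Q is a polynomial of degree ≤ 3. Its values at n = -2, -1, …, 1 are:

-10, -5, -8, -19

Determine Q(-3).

Write Q(n) = an³ + bn² + cn + d; the 4 given values yield a linear system in the 4 coefficients.
Solving, the leading coefficient vanishes, and Q(n) = -4n² - 7n - 8.
Then Q(-3) = -23.

-23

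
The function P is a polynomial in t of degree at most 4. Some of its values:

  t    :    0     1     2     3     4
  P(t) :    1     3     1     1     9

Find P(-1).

Write P(t) = at^4 + bt³ + ct² + dt + e; the 5 given values yield a linear system in the 5 coefficients.
Solving, the leading coefficient vanishes, and P(t) = t³ - 5t² + 6t + 1.
Then P(-1) = -11.

-11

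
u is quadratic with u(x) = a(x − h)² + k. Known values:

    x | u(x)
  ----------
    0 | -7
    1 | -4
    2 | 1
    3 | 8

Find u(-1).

-8

First differences 3, 5, 7; second difference 2 = 2a, so a = 1.
Expanding, the x-coefficient is −2ah = -2h; matching it to the data gives h = -1, and then k = -8.
So u(x) = 1(x + 1)² − 8.
u(-1) = 1·0² − 8 = -8.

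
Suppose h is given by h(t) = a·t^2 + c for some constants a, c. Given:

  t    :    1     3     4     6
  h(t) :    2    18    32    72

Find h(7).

98

From h(1) = 2 and h(3) = 18: 1a + c = 2 and 9a + c = 18.
Subtracting: 8a = 16, so a = 2; then c = 2 − 2·1 = 0.
So h(t) = 2t² + 0, and h(7) = 98.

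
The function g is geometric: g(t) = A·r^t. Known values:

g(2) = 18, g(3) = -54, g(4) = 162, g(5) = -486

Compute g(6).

Consecutive ratio: -54/18 = -3, and 162/(-54) = -3, so r = -3.
Then A·(-3)^2 = 18 gives A = 2, and g(t) = 2·(-3)^t.
g(6) = 2·(-3)^6 = 1458.

1458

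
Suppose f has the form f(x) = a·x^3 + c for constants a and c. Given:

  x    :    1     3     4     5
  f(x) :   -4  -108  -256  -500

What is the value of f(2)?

-32

From f(1) = -4 and f(3) = -108: 1a + c = -4 and 27a + c = -108.
Subtracting: 26a = -104, so a = -4; then c = -4 − (-4)·1 = 0.
So f(x) = -4x³ + 0, and f(2) = -32.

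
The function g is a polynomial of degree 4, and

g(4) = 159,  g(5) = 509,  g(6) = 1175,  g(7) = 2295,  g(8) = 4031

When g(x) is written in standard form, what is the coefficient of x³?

Write g(x) = ax^4 + bx³ + cx² + dx + e; the 5 given values yield a linear system in the 5 coefficients.
Solving, g(x) = x^4 + x³ - 8x² - 8x - 1.
The coefficient of x³ is 1.

1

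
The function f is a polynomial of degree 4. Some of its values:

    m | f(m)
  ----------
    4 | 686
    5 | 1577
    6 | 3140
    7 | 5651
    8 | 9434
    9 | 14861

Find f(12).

45446

First differences: 891, 1563, 2511, 3783, 5427. Second differences: 672, 948, 1272, 1644. Third differences: 276, 324, 372. Fourth differences: 48, 48.
Level-4 differences are constant, so f has degree 4.
Fitting a degree-4 polynomial gives f(m) = 2m^4 + 2m³ + 4m² - 5m + 2.
Then f(12) = 45446.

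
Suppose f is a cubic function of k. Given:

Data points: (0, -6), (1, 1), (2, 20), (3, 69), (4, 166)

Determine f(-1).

-19

Write f(k) = ak³ + bk² + ck + d; the 5 given values yield a linear system in the 4 coefficients.
Solving, f(k) = 3k³ - 3k² + 7k - 6.
Then f(-1) = -19.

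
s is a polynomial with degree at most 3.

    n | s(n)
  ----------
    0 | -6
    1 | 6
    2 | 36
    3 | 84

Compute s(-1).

First differences: 12, 30, 48. Second differences: 18, 18.
Level-2 differences are constant, so s has degree 2.
Fitting a degree-2 polynomial gives s(n) = 9n² + 3n - 6.
Then s(-1) = 0.

0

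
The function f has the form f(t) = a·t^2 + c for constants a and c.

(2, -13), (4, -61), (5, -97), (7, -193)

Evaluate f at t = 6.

From f(2) = -13 and f(4) = -61: 4a + c = -13 and 16a + c = -61.
Subtracting: 12a = -48, so a = -4; then c = -13 − (-4)·4 = 3.
So f(t) = -4t² + 3, and f(6) = -141.

-141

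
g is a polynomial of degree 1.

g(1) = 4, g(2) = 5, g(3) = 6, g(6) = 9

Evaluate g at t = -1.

Write g(t) = at + b; the 4 given values yield a linear system in the 2 coefficients.
Solving, g(t) = t + 3.
Then g(-1) = 2.

2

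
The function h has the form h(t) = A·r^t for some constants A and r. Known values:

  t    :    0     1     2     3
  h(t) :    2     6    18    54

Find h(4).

Consecutive ratio: 6/2 = 3, and 18/6 = 3, so r = 3.
Then A·3^0 = 2 gives A = 2, and h(t) = 2·3^t.
h(4) = 2·3^4 = 162.

162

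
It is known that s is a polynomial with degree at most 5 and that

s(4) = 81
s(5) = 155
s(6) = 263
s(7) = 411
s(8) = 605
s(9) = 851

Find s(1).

First differences: 74, 108, 148, 194, 246. Second differences: 34, 40, 46, 52. Third differences: 6, 6, 6.
Level-3 differences are constant, so s has degree 3.
Fitting a degree-3 polynomial gives s(k) = k³ + 2k² - 5k + 5.
Then s(1) = 3.

3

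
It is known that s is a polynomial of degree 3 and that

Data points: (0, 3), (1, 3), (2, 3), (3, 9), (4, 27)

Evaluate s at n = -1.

Write s(n) = an³ + bn² + cn + d; the 5 given values yield a linear system in the 4 coefficients.
Solving, s(n) = n³ - 3n² + 2n + 3.
Then s(-1) = -3.

-3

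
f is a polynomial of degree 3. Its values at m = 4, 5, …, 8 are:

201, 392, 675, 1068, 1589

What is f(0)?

First differences: 191, 283, 393, 521. Second differences: 92, 110, 128. Third differences: 18, 18.
Level-3 differences are constant, so f has degree 3.
Fitting a degree-3 polynomial gives f(m) = 3m³ + m² - m - 3.
The constant term is f(0) = -3.

-3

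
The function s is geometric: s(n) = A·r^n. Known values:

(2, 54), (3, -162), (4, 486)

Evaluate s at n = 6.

4374

Consecutive ratio: -162/54 = -3, and 486/(-162) = -3, so r = -3.
Then A·(-3)^2 = 54 gives A = 6, and s(n) = 6·(-3)^n.
s(6) = 6·(-3)^6 = 4374.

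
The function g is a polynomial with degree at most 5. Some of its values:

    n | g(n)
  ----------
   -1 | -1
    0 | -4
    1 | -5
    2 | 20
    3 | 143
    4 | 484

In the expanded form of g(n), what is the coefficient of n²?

-1

First differences: -3, -1, 25, 123, 341. Second differences: 2, 26, 98, 218. Third differences: 24, 72, 120. Fourth differences: 48, 48.
Level-4 differences are constant, so g has degree 4.
Fitting a degree-4 polynomial gives g(n) = 2n^4 - n² - 2n - 4.
The coefficient of n² is -1.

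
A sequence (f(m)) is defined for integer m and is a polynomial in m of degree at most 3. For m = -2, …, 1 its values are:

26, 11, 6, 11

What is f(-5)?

First differences: -15, -5, 5. Second differences: 10, 10.
Level-2 differences are constant, so f has degree 2.
Fitting a degree-2 polynomial gives f(m) = 5m² + 6.
Then f(-5) = 131.

131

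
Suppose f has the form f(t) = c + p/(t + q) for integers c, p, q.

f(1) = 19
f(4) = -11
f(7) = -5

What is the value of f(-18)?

0

(f(t) − c)(t + q) = p for each data point; the three points give a linear system in c and q, then p follows.
Solving: c = -1, q = -2, p = -20, so f(t) = -1 − 20/(t − 2).
Then f(-18) = -1 − 20/(-20) = 0.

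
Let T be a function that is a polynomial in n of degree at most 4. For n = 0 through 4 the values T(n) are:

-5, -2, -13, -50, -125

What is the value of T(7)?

-698

Write T(n) = an^4 + bn³ + cn² + dn + e; the 5 given values yield a linear system in the 5 coefficients.
Solving, the leading coefficient vanishes, and T(n) = -2n³ - n² + 6n - 5.
Then T(7) = -698.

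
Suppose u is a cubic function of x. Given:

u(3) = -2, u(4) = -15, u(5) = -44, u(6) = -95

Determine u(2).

Write u(x) = ax³ + bx² + cx + d; the 4 given values yield a linear system in the 4 coefficients.
Solving, u(x) = -x³ + 4x² - 4x + 1.
Then u(2) = 1.

1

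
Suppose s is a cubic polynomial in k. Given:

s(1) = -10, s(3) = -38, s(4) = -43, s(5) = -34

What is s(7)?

Write s(k) = ak³ + bk² + ck + d; the 4 given values yield a linear system in the 4 coefficients.
Solving, s(k) = k³ - 5k² - 7k + 1.
Then s(7) = 50.

50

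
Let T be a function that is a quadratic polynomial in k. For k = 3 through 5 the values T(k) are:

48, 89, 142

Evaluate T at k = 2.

Write T(k) = ak² + bk + c; the 3 given values yield a linear system in the 3 coefficients.
Solving, T(k) = 6k² - k - 3.
Then T(2) = 19.

19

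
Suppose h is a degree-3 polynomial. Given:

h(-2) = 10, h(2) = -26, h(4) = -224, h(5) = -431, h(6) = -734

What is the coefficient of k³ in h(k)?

Write h(k) = ak³ + bk² + ck + d; the 5 given values yield a linear system in the 4 coefficients.
Solving, h(k) = -3k³ - 3k² + 3k + 4.
The coefficient of k³ is -3.

-3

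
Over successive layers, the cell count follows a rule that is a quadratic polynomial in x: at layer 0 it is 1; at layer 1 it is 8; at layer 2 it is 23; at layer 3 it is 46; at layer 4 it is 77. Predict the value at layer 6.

163

Write the value at x as P(x).
First differences: 7, 15, 23, 31. Second differences: 8, 8, 8.
Level-2 differences are constant, so P has degree 2.
Fitting a degree-2 polynomial gives P(x) = 4x² + 3x + 1.
Then P(6) = 163.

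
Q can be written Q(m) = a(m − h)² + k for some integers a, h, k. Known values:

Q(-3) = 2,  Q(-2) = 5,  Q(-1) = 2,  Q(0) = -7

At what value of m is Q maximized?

First differences 3, -3, -9; second difference -6 = 2a, so a = -3.
Expanding, the m-coefficient is −2ah = 6h; matching it to the data gives h = -2, and then k = 5.
So Q(m) = -3(m + 2)² + 5.
Hence h = -2.

-2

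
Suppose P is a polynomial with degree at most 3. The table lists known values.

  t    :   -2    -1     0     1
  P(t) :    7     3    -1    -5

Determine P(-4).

15

Write P(t) = at³ + bt² + ct + d; the 4 given values yield a linear system in the 4 coefficients.
Solving, the top 2 coefficients vanish, and P(t) = -4t - 1.
Then P(-4) = 15.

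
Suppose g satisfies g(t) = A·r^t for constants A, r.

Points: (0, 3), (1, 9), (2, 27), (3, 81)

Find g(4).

Consecutive ratio: 9/3 = 3, and 27/9 = 3, so r = 3.
Then A·3^0 = 3 gives A = 3, and g(t) = 3·3^t.
g(4) = 3·3^4 = 243.

243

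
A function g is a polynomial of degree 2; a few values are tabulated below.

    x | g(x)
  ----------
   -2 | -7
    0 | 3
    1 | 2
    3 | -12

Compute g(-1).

0

Write g(x) = ax² + bx + c; the 4 given values yield a linear system in the 3 coefficients.
Solving, g(x) = -2x² + x + 3.
Then g(-1) = 0.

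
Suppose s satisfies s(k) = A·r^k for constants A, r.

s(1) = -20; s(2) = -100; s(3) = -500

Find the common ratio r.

5

Consecutive ratio: -100/(-20) = 5, and -500/(-100) = 5, so r = 5.
Then A·5^1 = -20 gives A = -4, and s(k) = -4·5^k.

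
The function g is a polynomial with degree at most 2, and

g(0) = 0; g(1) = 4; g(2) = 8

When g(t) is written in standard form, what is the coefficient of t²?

First differences: 4, 4.
Level-1 differences are constant, so g has degree 1.
Fitting a degree-1 polynomial gives g(t) = 4t.
The coefficient of t² is 0.

0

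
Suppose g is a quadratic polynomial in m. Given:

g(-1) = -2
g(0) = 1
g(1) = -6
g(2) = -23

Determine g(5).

First differences: 3, -7, -17. Second differences: -10, -10.
Level-2 differences are constant, so g has degree 2.
Fitting a degree-2 polynomial gives g(m) = -5m² - 2m + 1.
Then g(5) = -134.

-134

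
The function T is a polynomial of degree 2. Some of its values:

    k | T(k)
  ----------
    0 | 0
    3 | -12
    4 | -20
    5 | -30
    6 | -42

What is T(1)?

Write T(k) = ak² + bk + c; the 5 given values yield a linear system in the 3 coefficients.
Solving, T(k) = -k² - k.
Then T(1) = -2.

-2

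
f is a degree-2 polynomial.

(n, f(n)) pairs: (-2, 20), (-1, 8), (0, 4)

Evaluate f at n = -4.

68

Write f(n) = an² + bn + c; the 3 given values yield a linear system in the 3 coefficients.
Solving, f(n) = 4n² + 4.
Then f(-4) = 68.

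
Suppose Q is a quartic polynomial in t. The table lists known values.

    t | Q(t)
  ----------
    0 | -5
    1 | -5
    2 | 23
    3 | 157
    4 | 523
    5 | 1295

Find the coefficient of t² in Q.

Write Q(t) = at^4 + bt³ + ct² + dt + e; the 6 given values yield a linear system in the 5 coefficients.
Solving, Q(t) = 2t^4 + t³ - 3t² - 5.
The coefficient of t² is -3.

-3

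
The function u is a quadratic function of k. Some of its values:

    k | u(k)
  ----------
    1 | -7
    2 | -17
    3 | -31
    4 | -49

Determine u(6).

-97

First differences: -10, -14, -18. Second differences: -4, -4.
Level-2 differences are constant, so u has degree 2.
Fitting a degree-2 polynomial gives u(k) = -2k² - 4k - 1.
Then u(6) = -97.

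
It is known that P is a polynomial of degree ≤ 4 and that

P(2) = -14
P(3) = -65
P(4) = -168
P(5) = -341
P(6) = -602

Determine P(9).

Write P(x) = ax^4 + bx³ + cx² + dx + e; the 5 given values yield a linear system in the 5 coefficients.
Solving, the leading coefficient vanishes, and P(x) = -3x³ + x² + x + 4.
Then P(9) = -2093.

-2093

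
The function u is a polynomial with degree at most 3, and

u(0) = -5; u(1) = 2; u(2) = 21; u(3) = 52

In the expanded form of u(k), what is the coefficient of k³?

0

First differences: 7, 19, 31. Second differences: 12, 12.
Level-2 differences are constant, so u has degree 2.
Fitting a degree-2 polynomial gives u(k) = 6k² + k - 5.
The coefficient of k³ is 0.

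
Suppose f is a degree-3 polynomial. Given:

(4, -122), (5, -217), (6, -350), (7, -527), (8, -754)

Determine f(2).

-22

First differences: -95, -133, -177, -227. Second differences: -38, -44, -50. Third differences: -6, -6.
Level-3 differences are constant, so f has degree 3.
Fitting a degree-3 polynomial gives f(t) = -t³ - 4t² + 2t - 2.
Then f(2) = -22.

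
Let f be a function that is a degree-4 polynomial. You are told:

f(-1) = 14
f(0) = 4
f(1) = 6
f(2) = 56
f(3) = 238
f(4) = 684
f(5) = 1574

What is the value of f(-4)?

476

First differences: -10, 2, 50, 182, 446, 890. Second differences: 12, 48, 132, 264, 444. Third differences: 36, 84, 132, 180. Fourth differences: 48, 48, 48.
Level-4 differences are constant, so f has degree 4.
Fitting a degree-4 polynomial gives f(n) = 2n^4 + 2n³ + 4n² - 6n + 4.
Then f(-4) = 476.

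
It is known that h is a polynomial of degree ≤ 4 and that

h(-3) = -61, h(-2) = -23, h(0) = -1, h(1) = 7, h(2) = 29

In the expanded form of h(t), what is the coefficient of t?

5

Write h(t) = at^4 + bt³ + ct² + dt + e; the 5 given values yield a linear system in the 5 coefficients.
Solving, the leading coefficient vanishes, and h(t) = 2t³ + t² + 5t - 1.
The coefficient of t is 5.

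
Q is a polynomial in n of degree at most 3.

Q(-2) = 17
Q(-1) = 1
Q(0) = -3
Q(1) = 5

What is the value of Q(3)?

First differences: -16, -4, 8. Second differences: 12, 12.
Level-2 differences are constant, so Q has degree 2.
Fitting a degree-2 polynomial gives Q(n) = 6n² + 2n - 3.
Then Q(3) = 57.

57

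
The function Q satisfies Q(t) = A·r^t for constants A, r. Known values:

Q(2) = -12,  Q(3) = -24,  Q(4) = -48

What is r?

Consecutive ratio: -24/(-12) = 2, and -48/(-24) = 2, so r = 2.
Then A·2^2 = -12 gives A = -3, and Q(t) = -3·2^t.

2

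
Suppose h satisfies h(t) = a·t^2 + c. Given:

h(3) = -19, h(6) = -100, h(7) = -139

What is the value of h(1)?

From h(3) = -19 and h(6) = -100: 9a + c = -19 and 36a + c = -100.
Subtracting: 27a = -81, so a = -3; then c = -19 − (-3)·9 = 8.
So h(t) = -3t² + 8, and h(1) = 5.

5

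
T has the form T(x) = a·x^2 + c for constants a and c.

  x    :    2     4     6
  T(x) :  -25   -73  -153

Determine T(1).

-13

From T(2) = -25 and T(4) = -73: 4a + c = -25 and 16a + c = -73.
Subtracting: 12a = -48, so a = -4; then c = -25 − (-4)·4 = -9.
So T(x) = -4x² − 9, and T(1) = -13.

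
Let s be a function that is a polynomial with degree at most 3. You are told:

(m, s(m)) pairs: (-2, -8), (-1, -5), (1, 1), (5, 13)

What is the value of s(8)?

Write s(m) = am³ + bm² + cm + d; the 4 given values yield a linear system in the 4 coefficients.
Solving, the top 2 coefficients vanish, and s(m) = 3m - 2.
Then s(8) = 22.

22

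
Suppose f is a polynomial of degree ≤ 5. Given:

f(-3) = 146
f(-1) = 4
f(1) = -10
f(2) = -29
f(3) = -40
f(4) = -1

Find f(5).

154

Write f(m) = am^5 + bm^4 + cm³ + dm² + em + p; the 6 given values yield a linear system in the 6 coefficients.
Solving, the leading coefficient vanishes, and f(m) = m^4 - 3m³ - 3m² - 4m - 1.
Then f(5) = 154.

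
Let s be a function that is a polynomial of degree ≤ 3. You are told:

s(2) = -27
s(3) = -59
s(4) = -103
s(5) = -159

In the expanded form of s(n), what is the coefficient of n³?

First differences: -32, -44, -56. Second differences: -12, -12.
Level-2 differences are constant, so s has degree 2.
Fitting a degree-2 polynomial gives s(n) = -6n² - 2n + 1.
The coefficient of n³ is 0.

0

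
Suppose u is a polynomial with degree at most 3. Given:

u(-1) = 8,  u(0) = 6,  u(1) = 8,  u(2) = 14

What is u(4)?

38

Write u(n) = an³ + bn² + cn + d; the 4 given values yield a linear system in the 4 coefficients.
Solving, the leading coefficient vanishes, and u(n) = 2n² + 6.
Then u(4) = 38.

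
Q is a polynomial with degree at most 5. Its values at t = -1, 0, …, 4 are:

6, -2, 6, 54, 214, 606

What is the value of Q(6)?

First differences: -8, 8, 48, 160, 392. Second differences: 16, 40, 112, 232. Third differences: 24, 72, 120. Fourth differences: 48, 48.
Level-4 differences are constant, so Q has degree 4.
Fitting a degree-4 polynomial gives Q(t) = 2t^4 + 6t² - 2.
Then Q(6) = 2806.

2806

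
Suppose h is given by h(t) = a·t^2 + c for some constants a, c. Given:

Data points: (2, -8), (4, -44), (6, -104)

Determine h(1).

From h(2) = -8 and h(4) = -44: 4a + c = -8 and 16a + c = -44.
Subtracting: 12a = -36, so a = -3; then c = -8 − (-3)·4 = 4.
So h(t) = -3t² + 4, and h(1) = 1.

1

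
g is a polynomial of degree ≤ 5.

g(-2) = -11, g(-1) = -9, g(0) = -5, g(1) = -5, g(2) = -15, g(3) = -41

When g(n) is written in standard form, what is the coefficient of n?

First differences: 2, 4, 0, -10, -26. Second differences: 2, -4, -10, -16. Third differences: -6, -6, -6.
Level-3 differences are constant, so g has degree 3.
Fitting a degree-3 polynomial gives g(n) = -n³ - 2n² + 3n - 5.
The coefficient of n is 3.

3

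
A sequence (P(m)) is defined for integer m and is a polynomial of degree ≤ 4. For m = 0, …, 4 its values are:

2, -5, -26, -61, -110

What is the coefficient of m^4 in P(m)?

First differences: -7, -21, -35, -49. Second differences: -14, -14, -14.
Level-2 differences are constant, so P has degree 2.
Fitting a degree-2 polynomial gives P(m) = -7m² + 2.
The coefficient of m^4 is 0.

0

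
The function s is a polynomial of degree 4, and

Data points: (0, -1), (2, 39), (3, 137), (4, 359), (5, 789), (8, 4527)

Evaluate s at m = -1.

Write s(m) = am^4 + bm³ + cm² + dm + e; the 6 given values yield a linear system in the 5 coefficients.
Solving, s(m) = m^4 + 7m² - 2m - 1.
Then s(-1) = 9.

9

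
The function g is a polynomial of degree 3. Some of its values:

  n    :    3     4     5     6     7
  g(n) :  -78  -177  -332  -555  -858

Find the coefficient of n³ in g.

First differences: -99, -155, -223, -303. Second differences: -56, -68, -80. Third differences: -12, -12.
Level-3 differences are constant, so g has degree 3.
Fitting a degree-3 polynomial gives g(n) = -2n³ - 4n² + 3n + 3.
The coefficient of n³ is -2.

-2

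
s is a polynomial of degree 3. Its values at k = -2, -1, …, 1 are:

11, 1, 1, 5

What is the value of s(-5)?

161

Write s(k) = ak³ + bk² + ck + d; the 4 given values yield a linear system in the 4 coefficients.
Solving, s(k) = -k³ + 2k² + 3k + 1.
Then s(-5) = 161.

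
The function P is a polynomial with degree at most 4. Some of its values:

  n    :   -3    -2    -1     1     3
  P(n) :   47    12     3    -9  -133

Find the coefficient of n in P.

-3

Write P(n) = an^4 + bn³ + cn² + dn + e; the 5 given values yield a linear system in the 5 coefficients.
Solving, the leading coefficient vanishes, and P(n) = -3n³ - 5n² - 3n + 2.
The coefficient of n is -3.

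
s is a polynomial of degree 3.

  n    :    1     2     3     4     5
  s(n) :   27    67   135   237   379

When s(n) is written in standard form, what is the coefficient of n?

9

First differences: 40, 68, 102, 142. Second differences: 28, 34, 40. Third differences: 6, 6.
Level-3 differences are constant, so s has degree 3.
Fitting a degree-3 polynomial gives s(n) = n³ + 8n² + 9n + 9.
The coefficient of n is 9.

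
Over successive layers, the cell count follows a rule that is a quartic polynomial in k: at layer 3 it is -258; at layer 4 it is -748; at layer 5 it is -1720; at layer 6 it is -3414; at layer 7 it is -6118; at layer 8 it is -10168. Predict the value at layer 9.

-15948

Write the value at k as P(k).
Write P(k) = ak^4 + bk³ + ck² + dk + e; the 6 given values yield a linear system in the 5 coefficients.
Solving, P(k) = -2k^4 - 4k³ + k² + k.
Then P(9) = -15948.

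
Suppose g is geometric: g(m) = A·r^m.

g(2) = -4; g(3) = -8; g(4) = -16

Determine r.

2

Consecutive ratio: -8/(-4) = 2, and -16/(-8) = 2, so r = 2.
Then A·2^2 = -4 gives A = -1, and g(m) = -1·2^m.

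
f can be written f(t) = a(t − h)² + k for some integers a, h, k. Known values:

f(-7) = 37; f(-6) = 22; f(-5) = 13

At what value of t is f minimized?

-4

First differences -15, -9; second difference 6 = 2a, so a = 3.
Expanding, the t-coefficient is −2ah = -6h; matching it to the data gives h = -4, and then k = 10.
So f(t) = 3(t + 4)² + 10.
Hence h = -4.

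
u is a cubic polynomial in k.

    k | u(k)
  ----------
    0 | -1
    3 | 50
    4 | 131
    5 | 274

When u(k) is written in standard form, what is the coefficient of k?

5

Write u(k) = ak³ + bk² + ck + d; the 4 given values yield a linear system in the 4 coefficients.
Solving, u(k) = 3k³ - 5k² + 5k - 1.
The coefficient of k is 5.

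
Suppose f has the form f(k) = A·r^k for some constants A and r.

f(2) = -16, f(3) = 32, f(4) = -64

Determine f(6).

Consecutive ratio: 32/(-16) = -2, and -64/32 = -2, so r = -2.
Then A·(-2)^2 = -16 gives A = -4, and f(k) = -4·(-2)^k.
f(6) = -4·(-2)^6 = -256.

-256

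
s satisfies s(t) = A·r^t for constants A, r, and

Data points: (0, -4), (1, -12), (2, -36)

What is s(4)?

-324

Consecutive ratio: -12/(-4) = 3, and -36/(-12) = 3, so r = 3.
Then A·3^0 = -4 gives A = -4, and s(t) = -4·3^t.
s(4) = -4·3^4 = -324.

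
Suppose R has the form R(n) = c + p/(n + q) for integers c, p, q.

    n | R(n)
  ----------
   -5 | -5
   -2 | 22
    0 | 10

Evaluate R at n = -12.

(R(n) − c)(n + q) = p for each data point; the three points give a linear system in c and q, then p follows.
Solving: c = 4, q = 3, p = 18, so R(n) = 4 + 18/(n + 3).
Then R(-12) = 4 + 18/(-9) = 2.

2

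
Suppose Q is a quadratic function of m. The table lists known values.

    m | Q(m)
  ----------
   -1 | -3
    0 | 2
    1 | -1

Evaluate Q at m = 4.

-58

Write Q(m) = am² + bm + c; the 3 given values yield a linear system in the 3 coefficients.
Solving, Q(m) = -4m² + m + 2.
Then Q(4) = -58.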